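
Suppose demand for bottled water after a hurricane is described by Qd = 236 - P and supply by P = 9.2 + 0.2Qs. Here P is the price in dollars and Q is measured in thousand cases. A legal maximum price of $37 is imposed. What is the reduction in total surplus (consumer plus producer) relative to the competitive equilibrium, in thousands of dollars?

Rearranging supply gives Qs = 5P - 46. Equilibrium: 236 - P = 5P - 46, so 282 = 6P and P* = 47, Q* = 189.
The ceiling of 37 is below the equilibrium price 47, so it binds.
At P = 37: Qd = 236 - 37 = 199 and Qs = 5·37 - 46 = 139.
Quantity traded falls to 139. At Q = 139 the demand price is 236 - 139 = 97 and the supply price is (46 + 139)/5 = 37.
Deadweight loss = ½ · (97 - 37) · (189 - 139) = ½ · 60 · 50 = 1500.

1500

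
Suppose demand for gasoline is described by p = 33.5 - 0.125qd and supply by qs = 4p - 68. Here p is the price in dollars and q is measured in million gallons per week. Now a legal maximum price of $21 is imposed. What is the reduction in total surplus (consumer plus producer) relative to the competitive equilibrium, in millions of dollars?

Rearranging demand gives qd = 268 - 8p. Without the control the market clears where 268 - 8p = 4p - 68, i.e. p* = 28 and q* = 44.
Since 21 < 28, the ceiling is binding.
At p = 21: qd = 268 - 8·21 = 100 and qs = 4·21 - 68 = 16.
Quantity traded falls to 16. At q = 16 the demand price is (268 - 16)/8 = 31.5 and the supply price is (68 + 16)/4 = 21.
Deadweight loss = ½ · (31.5 - 21) · (44 - 16) = ½ · 10.5 · 28 = 147.

147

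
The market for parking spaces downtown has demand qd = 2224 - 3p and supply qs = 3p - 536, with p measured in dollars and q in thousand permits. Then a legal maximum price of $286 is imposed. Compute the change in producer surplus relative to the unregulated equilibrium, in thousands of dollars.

Setting quantity demanded equal to quantity supplied, 2224 - 3p = 3p - 536, gives p* = 460 and q* = 844.
The ceiling of 286 is below the equilibrium price 460, so it binds.
At p = 286: qd = 2224 - 3·286 = 1366 and qs = 3·286 - 536 = 322.
Producer surplus without the control is ½ · (460 - 536/3) · 844 = 356168/3.
With the ceiling, producers sell 322 units at 286, so PS = ½ · (286 - 536/3) · 322 = 51842/3.
Change in producer surplus = 51842/3 - 356168/3 = -101442.

-101442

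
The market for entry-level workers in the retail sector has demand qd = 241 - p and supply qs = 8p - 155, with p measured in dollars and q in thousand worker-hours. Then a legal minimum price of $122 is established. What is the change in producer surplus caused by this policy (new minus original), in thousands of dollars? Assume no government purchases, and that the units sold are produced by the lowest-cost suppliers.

Equilibrium: 241 - p = 8p - 155, so 396 = 9p and p* = 44, q* = 197.
Since 122 > 44, the floor is binding.
At p = 122: qd = 241 - 122 = 119 and qs = 8·122 - 155 = 821.
Producer surplus without the control is ½ · (44 - 19.375) · 197 = 2425.5625.
With the floor, 119 units are sold at 122. The supply price at q = 119 is 34.25, so PS = ½ · [(122 - 19.375) + (122 - 34.25)] · 119 = 11327.3125.
Change in producer surplus = 11327.3125 - 2425.5625 = 8901.75.

8901.75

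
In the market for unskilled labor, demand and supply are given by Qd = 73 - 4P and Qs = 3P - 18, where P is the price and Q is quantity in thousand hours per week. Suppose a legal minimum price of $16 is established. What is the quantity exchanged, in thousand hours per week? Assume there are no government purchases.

9

Equilibrium: 73 - 4P = 3P - 18, so 91 = 7P and P* = 13, Q* = 21.
Since 16 > 13, the floor is binding.
At P = 16: Qd = 73 - 4·16 = 9 and Qs = 3·16 - 18 = 30.
The quantity actually transacted is the short side, demand: 9.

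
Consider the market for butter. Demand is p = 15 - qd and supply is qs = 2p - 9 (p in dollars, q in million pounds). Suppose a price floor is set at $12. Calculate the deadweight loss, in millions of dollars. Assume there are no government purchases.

Rearranging demand gives qd = 15 - p. Equilibrium: 15 - p = 2p - 9, so 24 = 3p and p* = 8, q* = 7.
The floor of 12 is above the equilibrium price 8, so it binds.
At p = 12: qd = 15 - 12 = 3 and qs = 2·12 - 9 = 15.
Quantity traded falls to 3. At q = 3 the demand price is 15 - 3 = 12 and the supply price is (9 + 3)/2 = 6.
Deadweight loss = ½ · (12 - 6) · (7 - 3) = ½ · 6 · 4 = 12.

12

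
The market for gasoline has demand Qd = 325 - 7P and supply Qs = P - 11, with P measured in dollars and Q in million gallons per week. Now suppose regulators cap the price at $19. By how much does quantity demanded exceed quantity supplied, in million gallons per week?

184

Equilibrium: 325 - 7P = P - 11, so 336 = 8P and P* = 42, Q* = 31.
Because the ceiling (19) lies below the market-clearing price, it is binding.
At P = 19: Qd = 325 - 7·19 = 192 and Qs = 19 - 11 = 8.
Shortage = Qd - Qs = 192 - 8 = 184.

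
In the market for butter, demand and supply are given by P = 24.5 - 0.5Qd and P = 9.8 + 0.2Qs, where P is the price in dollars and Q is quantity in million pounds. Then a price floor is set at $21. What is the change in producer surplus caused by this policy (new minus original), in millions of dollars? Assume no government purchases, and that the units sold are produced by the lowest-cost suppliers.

Rearranging demand gives Qd = 49 - 2P; rearranging supply gives Qs = 5P - 49. Equilibrium: 49 - 2P = 5P - 49, so 98 = 7P and P* = 14, Q* = 21.
The floor of 21 is above the equilibrium price 14, so it binds.
At P = 21: Qd = 49 - 2·21 = 7 and Qs = 5·21 - 49 = 56.
Producer surplus without the control is ½ · (14 - 9.8) · 21 = 44.1.
With the floor, 7 units are sold at 21. The supply price at Q = 7 is 11.2, so PS = ½ · [(21 - 9.8) + (21 - 11.2)] · 7 = 73.5.
Change in producer surplus = 73.5 - 44.1 = 29.4.

29.4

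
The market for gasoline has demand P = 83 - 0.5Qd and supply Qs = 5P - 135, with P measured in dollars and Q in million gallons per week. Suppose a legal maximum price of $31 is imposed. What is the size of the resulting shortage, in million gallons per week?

84

Rearranging demand gives Qd = 166 - 2P. Without the control the market clears where 166 - 2P = 5P - 135, i.e. P* = 43 and Q* = 80.
Since 31 < 43, the ceiling is binding.
At P = 31: Qd = 166 - 2·31 = 104 and Qs = 5·31 - 135 = 20.
Shortage = Qd - Qs = 104 - 20 = 84.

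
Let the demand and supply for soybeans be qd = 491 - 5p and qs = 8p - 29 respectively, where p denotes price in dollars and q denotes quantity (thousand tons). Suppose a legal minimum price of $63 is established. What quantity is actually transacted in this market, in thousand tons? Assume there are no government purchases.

176

Without the control the market clears where 491 - 5p = 8p - 29, i.e. p* = 40 and q* = 291.
Since 63 > 40, the floor is binding.
At p = 63: qd = 491 - 5·63 = 176 and qs = 8·63 - 29 = 475.
The quantity actually transacted is the short side, demand: 176.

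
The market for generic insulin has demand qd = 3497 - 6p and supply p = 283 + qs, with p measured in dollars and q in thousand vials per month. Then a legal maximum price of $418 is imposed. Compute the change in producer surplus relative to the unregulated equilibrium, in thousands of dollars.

-23912

Rearranging supply gives qs = p - 283. Setting quantity demanded equal to quantity supplied, 3497 - 6p = p - 283, gives p* = 540 and q* = 257.
The ceiling of 418 is below the equilibrium price 540, so it binds.
At p = 418: qd = 3497 - 6·418 = 989 and qs = 418 - 283 = 135.
Producer surplus without the control is ½ · (540 - 283) · 257 = 33024.5.
With the ceiling, producers sell 135 units at 418, so PS = ½ · (418 - 283) · 135 = 9112.5.
Change in producer surplus = 9112.5 - 33024.5 = -23912.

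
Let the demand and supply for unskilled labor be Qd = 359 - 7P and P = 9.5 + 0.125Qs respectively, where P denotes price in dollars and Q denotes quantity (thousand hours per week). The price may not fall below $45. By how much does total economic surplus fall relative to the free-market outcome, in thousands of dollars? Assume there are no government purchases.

Rearranging supply gives Qs = 8P - 76. In a free market, 359 - 7P = 8P - 76 gives the equilibrium P* = 29, Q* = 156.
Because the floor (45) lies above the market-clearing price, it is binding.
At P = 45: Qd = 359 - 7·45 = 44 and Qs = 8·45 - 76 = 284.
Quantity traded falls to 44. At Q = 44 the demand price is (359 - 44)/7 = 45 and the supply price is (76 + 44)/8 = 15.
Deadweight loss = ½ · (45 - 15) · (156 - 44) = ½ · 30 · 112 = 1680.

1680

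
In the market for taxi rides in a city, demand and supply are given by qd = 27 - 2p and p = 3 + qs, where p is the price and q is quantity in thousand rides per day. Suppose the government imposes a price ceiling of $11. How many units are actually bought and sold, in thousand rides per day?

7

Rearranging supply gives qs = p - 3. Equilibrium: 27 - 2p = p - 3, so 30 = 3p and p* = 10, q* = 7.
The ceiling of 11 is above the equilibrium price 10, so it is not binding; the market clears at p* = 10, q* = 7.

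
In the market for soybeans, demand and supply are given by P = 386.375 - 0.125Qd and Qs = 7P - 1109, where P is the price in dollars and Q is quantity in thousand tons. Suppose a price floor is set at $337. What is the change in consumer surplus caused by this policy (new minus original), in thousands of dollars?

Rearranging demand gives Qd = 3091 - 8P. Without the control the market clears where 3091 - 8P = 7P - 1109, i.e. P* = 280 and Q* = 851.
The floor of 337 is above the equilibrium price 280, so it binds.
At P = 337: Qd = 3091 - 8·337 = 395 and Qs = 7·337 - 1109 = 1250.
Consumer surplus without the control is ½ · (386.375 - 280) · 851 = 45262.5625.
With the floor, consumers buy 395 units at 337, so CS = ½ · (386.375 - 337) · 395 = 9751.5625.
Change in consumer surplus = 9751.5625 - 45262.5625 = -35511.

-35511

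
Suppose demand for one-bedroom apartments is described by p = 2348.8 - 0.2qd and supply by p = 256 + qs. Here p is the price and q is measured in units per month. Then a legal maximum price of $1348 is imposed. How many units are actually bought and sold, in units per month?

Rearranging demand gives qd = 11744 - 5p; rearranging supply gives qs = p - 256. Equilibrium: 11744 - 5p = p - 256, so 12000 = 6p and p* = 2000, q* = 1744.
Since 1348 < 2000, the ceiling is binding.
At p = 1348: qd = 11744 - 5·1348 = 5004 and qs = 1348 - 256 = 1092.
The quantity actually transacted is the short side, supply: 1092.

1092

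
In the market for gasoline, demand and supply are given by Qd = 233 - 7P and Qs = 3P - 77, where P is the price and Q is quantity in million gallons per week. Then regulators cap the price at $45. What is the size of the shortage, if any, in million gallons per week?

0

Equilibrium: 233 - 7P = 3P - 77, so 310 = 10P and P* = 31, Q* = 16.
Since 45 is above P* = 31, the ceiling does not bind and the free-market outcome prevails.
Since the control does not bind, there is no shortage.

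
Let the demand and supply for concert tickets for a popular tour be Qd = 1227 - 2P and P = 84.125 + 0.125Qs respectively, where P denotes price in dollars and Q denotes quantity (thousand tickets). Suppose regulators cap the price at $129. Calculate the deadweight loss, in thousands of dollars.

Rearranging supply gives Qs = 8P - 673. Without the control the market clears where 1227 - 2P = 8P - 673, i.e. P* = 190 and Q* = 847.
The ceiling of 129 is below the equilibrium price 190, so it binds.
At P = 129: Qd = 1227 - 2·129 = 969 and Qs = 8·129 - 673 = 359.
Quantity traded falls to 359. At Q = 359 the demand price is (1227 - 359)/2 = 434 and the supply price is (673 + 359)/8 = 129.
Deadweight loss = ½ · (434 - 129) · (847 - 359) = ½ · 305 · 488 = 74420.

74420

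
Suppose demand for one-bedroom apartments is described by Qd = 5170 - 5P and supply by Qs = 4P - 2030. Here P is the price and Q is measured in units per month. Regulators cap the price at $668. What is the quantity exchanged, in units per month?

Equilibrium: 5170 - 5P = 4P - 2030, so 7200 = 9P and P* = 800, Q* = 1170.
Since 668 < 800, the ceiling is binding.
At P = 668: Qd = 5170 - 5·668 = 1830 and Qs = 4·668 - 2030 = 642.
The quantity actually transacted is the short side, supply: 642.

642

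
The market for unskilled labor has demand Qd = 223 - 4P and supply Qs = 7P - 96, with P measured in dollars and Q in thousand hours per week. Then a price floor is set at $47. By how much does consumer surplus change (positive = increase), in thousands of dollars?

-1278

Without the control the market clears where 223 - 4P = 7P - 96, i.e. P* = 29 and Q* = 107.
Since 47 > 29, the floor is binding.
At P = 47: Qd = 223 - 4·47 = 35 and Qs = 7·47 - 96 = 233.
Consumer surplus without the control is ½ · (55.75 - 29) · 107 = 1431.125.
With the floor, consumers buy 35 units at 47, so CS = ½ · (55.75 - 47) · 35 = 153.125.
Change in consumer surplus = 153.125 - 1431.125 = -1278.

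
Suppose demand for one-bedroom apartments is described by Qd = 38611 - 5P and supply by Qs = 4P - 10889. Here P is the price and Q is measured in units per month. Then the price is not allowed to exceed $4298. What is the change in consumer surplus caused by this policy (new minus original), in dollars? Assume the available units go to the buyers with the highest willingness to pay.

5264519.6

In a free market, 38611 - 5P = 4P - 10889 gives the equilibrium P* = 5500, Q* = 11111.
The ceiling of 4298 is below the equilibrium price 5500, so it binds.
At P = 4298: Qd = 38611 - 5·4298 = 17121 and Qs = 4·4298 - 10889 = 6303.
Consumer surplus without the control is ½ · (7722.2 - 5500) · 11111 = 12345432.1.
With the ceiling, 6303 units are sold at 4298 (assume they go to the highest-value buyers). The demand price at Q = 6303 is 6461.6, so CS = ½ · [(7722.2 - 4298) + (6461.6 - 4298)] · 6303 = 17609951.7.
Change in consumer surplus = 17609951.7 - 12345432.1 = 5264519.6.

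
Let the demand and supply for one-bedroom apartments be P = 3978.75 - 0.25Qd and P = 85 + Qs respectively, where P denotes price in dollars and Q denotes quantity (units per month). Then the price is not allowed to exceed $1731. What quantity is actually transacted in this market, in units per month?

1646

Rearranging demand gives Qd = 15915 - 4P; rearranging supply gives Qs = P - 85. Setting quantity demanded equal to quantity supplied, 15915 - 4P = P - 85, gives P* = 3200 and Q* = 3115.
The ceiling of 1731 is below the equilibrium price 3200, so it binds.
At P = 1731: Qd = 15915 - 4·1731 = 8991 and Qs = 1731 - 85 = 1646.
The quantity actually transacted is the short side, supply: 1646.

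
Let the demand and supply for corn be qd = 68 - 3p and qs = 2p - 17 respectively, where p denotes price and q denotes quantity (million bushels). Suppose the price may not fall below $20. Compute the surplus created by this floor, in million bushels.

Setting quantity demanded equal to quantity supplied, 68 - 3p = 2p - 17, gives p* = 17 and q* = 17.
The floor of 20 is above the equilibrium price 17, so it binds.
At p = 20: qd = 68 - 3·20 = 8 and qs = 2·20 - 17 = 23.
Surplus = qs - qd = 23 - 8 = 15.

15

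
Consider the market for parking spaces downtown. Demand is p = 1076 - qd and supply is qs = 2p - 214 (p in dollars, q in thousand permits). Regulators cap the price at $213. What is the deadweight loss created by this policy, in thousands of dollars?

Rearranging demand gives qd = 1076 - p. Equilibrium: 1076 - p = 2p - 214, so 1290 = 3p and p* = 430, q* = 646.
Because the ceiling (213) lies below the market-clearing price, it is binding.
At p = 213: qd = 1076 - 213 = 863 and qs = 2·213 - 214 = 212.
Quantity traded falls to 212. At q = 212 the demand price is 1076 - 212 = 864 and the supply price is (214 + 212)/2 = 213.
Deadweight loss = ½ · (864 - 213) · (646 - 212) = ½ · 651 · 434 = 141267.

141267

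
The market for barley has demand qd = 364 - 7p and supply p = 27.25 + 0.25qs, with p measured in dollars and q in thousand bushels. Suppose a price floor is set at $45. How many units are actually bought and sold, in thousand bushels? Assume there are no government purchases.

49

Rearranging supply gives qs = 4p - 109. Equilibrium: 364 - 7p = 4p - 109, so 473 = 11p and p* = 43, q* = 63.
Because the floor (45) lies above the market-clearing price, it is binding.
At p = 45: qd = 364 - 7·45 = 49 and qs = 4·45 - 109 = 71.
The quantity actually transacted is the short side, demand: 49.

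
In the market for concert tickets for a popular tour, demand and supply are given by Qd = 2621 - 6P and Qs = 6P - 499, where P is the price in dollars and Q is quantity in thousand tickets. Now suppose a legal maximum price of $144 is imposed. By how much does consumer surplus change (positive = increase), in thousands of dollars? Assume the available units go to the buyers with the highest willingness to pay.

1972

Without the control the market clears where 2621 - 6P = 6P - 499, i.e. P* = 260 and Q* = 1061.
Since 144 < 260, the ceiling is binding.
At P = 144: Qd = 2621 - 6·144 = 1757 and Qs = 6·144 - 499 = 365.
Consumer surplus without the control is ½ · (2621/6 - 260) · 1061 = 1125721/12.
With the ceiling, 365 units are sold at 144 (assume they go to the highest-value buyers). The demand price at Q = 365 is 376, so CS = ½ · [(2621/6 - 144) + (376 - 144)] · 365 = 1149385/12.
Change in consumer surplus = 1149385/12 - 1125721/12 = 1972.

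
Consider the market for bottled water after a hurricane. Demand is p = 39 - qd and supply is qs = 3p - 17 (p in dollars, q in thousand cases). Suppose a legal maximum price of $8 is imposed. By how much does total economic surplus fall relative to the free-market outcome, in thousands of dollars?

216

Rearranging demand gives qd = 39 - p. In a free market, 39 - p = 3p - 17 gives the equilibrium p* = 14, q* = 25.
The ceiling of 8 is below the equilibrium price 14, so it binds.
At p = 8: qd = 39 - 8 = 31 and qs = 3·8 - 17 = 7.
Quantity traded falls to 7. At q = 7 the demand price is 39 - 7 = 32 and the supply price is (17 + 7)/3 = 8.
Deadweight loss = ½ · (32 - 8) · (25 - 7) = ½ · 24 · 18 = 216.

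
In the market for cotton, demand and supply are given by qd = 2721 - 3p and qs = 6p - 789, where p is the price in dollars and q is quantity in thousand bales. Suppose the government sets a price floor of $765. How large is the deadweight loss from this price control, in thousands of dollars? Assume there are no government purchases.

316406.25

In a free market, 2721 - 3p = 6p - 789 gives the equilibrium p* = 390, q* = 1551.
The floor of 765 is above the equilibrium price 390, so it binds.
At p = 765: qd = 2721 - 3·765 = 426 and qs = 6·765 - 789 = 3801.
Quantity traded falls to 426. At q = 426 the demand price is (2721 - 426)/3 = 765 and the supply price is (789 + 426)/6 = 202.5.
Deadweight loss = ½ · (765 - 202.5) · (1551 - 426) = ½ · 562.5 · 1125 = 316406.25.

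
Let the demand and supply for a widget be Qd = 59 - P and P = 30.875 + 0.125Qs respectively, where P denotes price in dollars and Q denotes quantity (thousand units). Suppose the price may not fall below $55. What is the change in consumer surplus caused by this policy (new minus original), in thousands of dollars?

Rearranging supply gives Qs = 8P - 247. Without the control the market clears where 59 - P = 8P - 247, i.e. P* = 34 and Q* = 25.
Because the floor (55) lies above the market-clearing price, it is binding.
At P = 55: Qd = 59 - 55 = 4 and Qs = 8·55 - 247 = 193.
Consumer surplus without the control is ½ · (59 - 34) · 25 = 312.5.
With the floor, consumers buy 4 units at 55, so CS = ½ · (59 - 55) · 4 = 8.
Change in consumer surplus = 8 - 312.5 = -304.5.

-304.5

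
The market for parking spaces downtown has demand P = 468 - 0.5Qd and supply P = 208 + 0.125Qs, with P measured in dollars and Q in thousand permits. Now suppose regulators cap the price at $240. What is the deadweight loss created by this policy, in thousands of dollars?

Rearranging demand gives Qd = 936 - 2P; rearranging supply gives Qs = 8P - 1664. Without the control the market clears where 936 - 2P = 8P - 1664, i.e. P* = 260 and Q* = 416.
The ceiling of 240 is below the equilibrium price 260, so it binds.
At P = 240: Qd = 936 - 2·240 = 456 and Qs = 8·240 - 1664 = 256.
Quantity traded falls to 256. At Q = 256 the demand price is (936 - 256)/2 = 340 and the supply price is (1664 + 256)/8 = 240.
Deadweight loss = ½ · (340 - 240) · (416 - 256) = ½ · 100 · 160 = 8000.

8000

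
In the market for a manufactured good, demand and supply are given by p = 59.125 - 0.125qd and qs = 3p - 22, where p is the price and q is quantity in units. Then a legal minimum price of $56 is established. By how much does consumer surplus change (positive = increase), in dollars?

-759

Rearranging demand gives qd = 473 - 8p. Without the control the market clears where 473 - 8p = 3p - 22, i.e. p* = 45 and q* = 113.
The floor of 56 is above the equilibrium price 45, so it binds.
At p = 56: qd = 473 - 8·56 = 25 and qs = 3·56 - 22 = 146.
Consumer surplus without the control is ½ · (59.125 - 45) · 113 = 798.0625.
With the floor, consumers buy 25 units at 56, so CS = ½ · (59.125 - 56) · 25 = 39.0625.
Change in consumer surplus = 39.0625 - 798.0625 = -759.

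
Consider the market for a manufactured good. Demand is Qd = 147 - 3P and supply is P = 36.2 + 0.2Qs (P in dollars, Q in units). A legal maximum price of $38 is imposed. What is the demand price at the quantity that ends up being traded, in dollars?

46

Rearranging supply gives Qs = 5P - 181. Equilibrium: 147 - 3P = 5P - 181, so 328 = 8P and P* = 41, Q* = 24.
The ceiling of 38 is below the equilibrium price 41, so it binds.
At P = 38: Qd = 147 - 3·38 = 33 and Qs = 5·38 - 181 = 9.
Only 9 units reach the market. On the demand curve, the marginal buyer's willingness to pay at Q = 9 is (147 - 9)/3 = 46.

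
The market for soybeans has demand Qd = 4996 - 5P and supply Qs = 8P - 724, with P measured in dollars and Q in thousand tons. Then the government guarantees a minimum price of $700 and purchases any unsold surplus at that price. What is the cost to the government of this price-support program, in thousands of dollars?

2366000

Equilibrium: 4996 - 5P = 8P - 724, so 5720 = 13P and P* = 440, Q* = 2796.
The floor of 700 is above the equilibrium price 440, so it binds.
At P = 700: Qd = 4996 - 5·700 = 1496 and Qs = 8·700 - 724 = 4876.
Surplus = Qs - Qd = 3380.
Government expenditure = surplus × support price = 3380 × 700 = 2366000.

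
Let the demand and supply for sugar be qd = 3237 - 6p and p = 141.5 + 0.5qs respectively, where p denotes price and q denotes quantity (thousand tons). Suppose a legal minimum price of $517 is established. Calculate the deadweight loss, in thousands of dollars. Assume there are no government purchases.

Rearranging supply gives qs = 2p - 283. Without the control the market clears where 3237 - 6p = 2p - 283, i.e. p* = 440 and q* = 597.
The floor of 517 is above the equilibrium price 440, so it binds.
At p = 517: qd = 3237 - 6·517 = 135 and qs = 2·517 - 283 = 751.
Quantity traded falls to 135. At q = 135 the demand price is (3237 - 135)/6 = 517 and the supply price is (283 + 135)/2 = 209.
Deadweight loss = ½ · (517 - 209) · (597 - 135) = ½ · 308 · 462 = 71148.

71148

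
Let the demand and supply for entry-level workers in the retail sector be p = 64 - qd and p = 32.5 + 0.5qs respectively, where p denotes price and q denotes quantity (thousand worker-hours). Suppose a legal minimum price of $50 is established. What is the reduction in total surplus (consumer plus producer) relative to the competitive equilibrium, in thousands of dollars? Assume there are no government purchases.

Rearranging demand gives qd = 64 - p; rearranging supply gives qs = 2p - 65. Setting quantity demanded equal to quantity supplied, 64 - p = 2p - 65, gives p* = 43 and q* = 21.
The floor of 50 is above the equilibrium price 43, so it binds.
At p = 50: qd = 64 - 50 = 14 and qs = 2·50 - 65 = 35.
Quantity traded falls to 14. At q = 14 the demand price is 64 - 14 = 50 and the supply price is (65 + 14)/2 = 39.5.
Deadweight loss = ½ · (50 - 39.5) · (21 - 14) = ½ · 10.5 · 7 = 36.75.

36.75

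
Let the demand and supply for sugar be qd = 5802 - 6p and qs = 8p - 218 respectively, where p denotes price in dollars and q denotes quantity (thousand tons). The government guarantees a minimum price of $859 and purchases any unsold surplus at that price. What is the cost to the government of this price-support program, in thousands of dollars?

Equilibrium: 5802 - 6p = 8p - 218, so 6020 = 14p and p* = 430, q* = 3222.
Because the floor (859) lies above the market-clearing price, it is binding.
At p = 859: qd = 5802 - 6·859 = 648 and qs = 8·859 - 218 = 6654.
Surplus = qs - qd = 6006.
Government expenditure = surplus × support price = 6006 × 859 = 5159154.

5159154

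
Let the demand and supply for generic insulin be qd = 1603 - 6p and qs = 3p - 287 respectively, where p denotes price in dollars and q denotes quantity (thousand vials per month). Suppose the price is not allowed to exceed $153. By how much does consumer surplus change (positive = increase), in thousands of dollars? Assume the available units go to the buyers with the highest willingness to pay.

7367.25

In a free market, 1603 - 6p = 3p - 287 gives the equilibrium p* = 210, q* = 343.
Because the ceiling (153) lies below the market-clearing price, it is binding.
At p = 153: qd = 1603 - 6·153 = 685 and qs = 3·153 - 287 = 172.
Consumer surplus without the control is ½ · (1603/6 - 210) · 343 = 117649/12.
With the ceiling, 172 units are sold at 153 (assume they go to the highest-value buyers). The demand price at q = 172 is 238.5, so CS = ½ · [(1603/6 - 153) + (238.5 - 153)] · 172 = 51514/3.
Change in consumer surplus = 51514/3 - 117649/12 = 7367.25.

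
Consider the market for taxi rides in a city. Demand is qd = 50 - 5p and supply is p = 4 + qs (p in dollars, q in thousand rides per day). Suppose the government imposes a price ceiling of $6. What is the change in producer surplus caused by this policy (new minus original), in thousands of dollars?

-10.5

Rearranging supply gives qs = p - 4. Equilibrium: 50 - 5p = p - 4, so 54 = 6p and p* = 9, q* = 5.
Since 6 < 9, the ceiling is binding.
At p = 6: qd = 50 - 5·6 = 20 and qs = 6 - 4 = 2.
Producer surplus without the control is ½ · (9 - 4) · 5 = 12.5.
With the ceiling, producers sell 2 units at 6, so PS = ½ · (6 - 4) · 2 = 2.
Change in producer surplus = 2 - 12.5 = -10.5.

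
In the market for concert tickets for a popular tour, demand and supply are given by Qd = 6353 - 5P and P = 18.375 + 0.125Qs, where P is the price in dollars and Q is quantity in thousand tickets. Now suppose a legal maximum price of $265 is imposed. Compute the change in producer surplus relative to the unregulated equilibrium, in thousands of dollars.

-684555

Rearranging supply gives Qs = 8P - 147. In a free market, 6353 - 5P = 8P - 147 gives the equilibrium P* = 500, Q* = 3853.
Since 265 < 500, the ceiling is binding.
At P = 265: Qd = 6353 - 5·265 = 5028 and Qs = 8·265 - 147 = 1973.
Producer surplus without the control is ½ · (500 - 18.375) · 3853 = 927850.5625.
With the ceiling, producers sell 1973 units at 265, so PS = ½ · (265 - 18.375) · 1973 = 243295.5625.
Change in producer surplus = 243295.5625 - 927850.5625 = -684555.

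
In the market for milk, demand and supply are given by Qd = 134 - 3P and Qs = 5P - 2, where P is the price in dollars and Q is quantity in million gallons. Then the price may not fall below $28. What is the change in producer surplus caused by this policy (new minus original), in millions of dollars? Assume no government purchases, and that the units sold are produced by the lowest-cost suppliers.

441.1

Setting quantity demanded equal to quantity supplied, 134 - 3P = 5P - 2, gives P* = 17 and Q* = 83.
The floor of 28 is above the equilibrium price 17, so it binds.
At P = 28: Qd = 134 - 3·28 = 50 and Qs = 5·28 - 2 = 138.
Producer surplus without the control is ½ · (17 - 0.4) · 83 = 688.9.
With the floor, 50 units are sold at 28. The supply price at Q = 50 is 10.4, so PS = ½ · [(28 - 0.4) + (28 - 10.4)] · 50 = 1130.
Change in producer surplus = 1130 - 688.9 = 441.1.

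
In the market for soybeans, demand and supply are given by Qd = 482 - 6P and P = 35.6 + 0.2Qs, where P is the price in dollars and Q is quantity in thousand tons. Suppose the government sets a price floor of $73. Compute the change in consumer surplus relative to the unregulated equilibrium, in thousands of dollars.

-1079

Rearranging supply gives Qs = 5P - 178. Equilibrium: 482 - 6P = 5P - 178, so 660 = 11P and P* = 60, Q* = 122.
The floor of 73 is above the equilibrium price 60, so it binds.
At P = 73: Qd = 482 - 6·73 = 44 and Qs = 5·73 - 178 = 187.
Consumer surplus without the control is ½ · (241/3 - 60) · 122 = 3721/3.
With the floor, consumers buy 44 units at 73, so CS = ½ · (241/3 - 73) · 44 = 484/3.
Change in consumer surplus = 484/3 - 3721/3 = -1079.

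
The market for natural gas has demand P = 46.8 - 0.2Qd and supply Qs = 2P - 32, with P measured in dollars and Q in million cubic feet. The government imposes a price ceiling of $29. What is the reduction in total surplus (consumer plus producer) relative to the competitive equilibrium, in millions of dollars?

Rearranging demand gives Qd = 234 - 5P. Equilibrium: 234 - 5P = 2P - 32, so 266 = 7P and P* = 38, Q* = 44.
Because the ceiling (29) lies below the market-clearing price, it is binding.
At P = 29: Qd = 234 - 5·29 = 89 and Qs = 2·29 - 32 = 26.
Quantity traded falls to 26. At Q = 26 the demand price is (234 - 26)/5 = 41.6 and the supply price is (32 + 26)/2 = 29.
Deadweight loss = ½ · (41.6 - 29) · (44 - 26) = ½ · 12.6 · 18 = 113.4.

113.4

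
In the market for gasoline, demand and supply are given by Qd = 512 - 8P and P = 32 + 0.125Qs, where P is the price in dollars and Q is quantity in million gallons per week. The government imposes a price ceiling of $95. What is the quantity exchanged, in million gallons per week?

Rearranging supply gives Qs = 8P - 256. Equilibrium: 512 - 8P = 8P - 256, so 768 = 16P and P* = 48, Q* = 128.
Since 95 is above P* = 48, the ceiling does not bind and the free-market outcome prevails.

128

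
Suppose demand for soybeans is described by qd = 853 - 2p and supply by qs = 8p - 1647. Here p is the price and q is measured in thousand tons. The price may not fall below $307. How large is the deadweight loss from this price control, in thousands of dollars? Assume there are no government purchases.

4061.25

In a free market, 853 - 2p = 8p - 1647 gives the equilibrium p* = 250, q* = 353.
Because the floor (307) lies above the market-clearing price, it is binding.
At p = 307: qd = 853 - 2·307 = 239 and qs = 8·307 - 1647 = 809.
Quantity traded falls to 239. At q = 239 the demand price is (853 - 239)/2 = 307 and the supply price is (1647 + 239)/8 = 235.75.
Deadweight loss = ½ · (307 - 235.75) · (353 - 239) = ½ · 71.25 · 114 = 4061.25.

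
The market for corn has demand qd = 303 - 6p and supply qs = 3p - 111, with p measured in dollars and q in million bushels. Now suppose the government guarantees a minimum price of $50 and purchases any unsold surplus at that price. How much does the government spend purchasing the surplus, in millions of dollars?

Equilibrium: 303 - 6p = 3p - 111, so 414 = 9p and p* = 46, q* = 27.
Because the floor (50) lies above the market-clearing price, it is binding.
At p = 50: qd = 303 - 6·50 = 3 and qs = 3·50 - 111 = 39.
Surplus = qs - qd = 36.
Government expenditure = surplus × support price = 36 × 50 = 1800.

1800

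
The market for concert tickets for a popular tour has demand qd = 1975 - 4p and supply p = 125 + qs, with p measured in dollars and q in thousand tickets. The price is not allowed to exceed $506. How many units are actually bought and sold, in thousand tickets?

Rearranging supply gives qs = p - 125. In a free market, 1975 - 4p = p - 125 gives the equilibrium p* = 420, q* = 295.
The ceiling of 506 is above the equilibrium price 420, so it is not binding; the market clears at p* = 420, q* = 295.

295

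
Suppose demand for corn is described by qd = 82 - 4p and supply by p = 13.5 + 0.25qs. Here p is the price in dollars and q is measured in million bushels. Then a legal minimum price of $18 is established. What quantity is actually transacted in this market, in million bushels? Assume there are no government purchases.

Rearranging supply gives qs = 4p - 54. Setting quantity demanded equal to quantity supplied, 82 - 4p = 4p - 54, gives p* = 17 and q* = 14.
The floor of 18 is above the equilibrium price 17, so it binds.
At p = 18: qd = 82 - 4·18 = 10 and qs = 4·18 - 54 = 18.
The quantity actually transacted is the short side, demand: 10.

10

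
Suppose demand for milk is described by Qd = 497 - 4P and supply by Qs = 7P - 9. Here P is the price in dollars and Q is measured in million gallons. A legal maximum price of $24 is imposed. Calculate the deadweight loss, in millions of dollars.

4658.5

Equilibrium: 497 - 4P = 7P - 9, so 506 = 11P and P* = 46, Q* = 313.
Since 24 < 46, the ceiling is binding.
At P = 24: Qd = 497 - 4·24 = 401 and Qs = 7·24 - 9 = 159.
Quantity traded falls to 159. At Q = 159 the demand price is (497 - 159)/4 = 84.5 and the supply price is (9 + 159)/7 = 24.
Deadweight loss = ½ · (84.5 - 24) · (313 - 159) = ½ · 60.5 · 154 = 4658.5.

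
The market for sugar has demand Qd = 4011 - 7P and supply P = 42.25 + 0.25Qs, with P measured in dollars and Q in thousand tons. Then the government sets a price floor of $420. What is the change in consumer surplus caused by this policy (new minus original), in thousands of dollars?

-48440

Rearranging supply gives Qs = 4P - 169. Without the control the market clears where 4011 - 7P = 4P - 169, i.e. P* = 380 and Q* = 1351.
Because the floor (420) lies above the market-clearing price, it is binding.
At P = 420: Qd = 4011 - 7·420 = 1071 and Qs = 4·420 - 169 = 1511.
Consumer surplus without the control is ½ · (573 - 380) · 1351 = 130371.5.
With the floor, consumers buy 1071 units at 420, so CS = ½ · (573 - 420) · 1071 = 81931.5.
Change in consumer surplus = 81931.5 - 130371.5 = -48440.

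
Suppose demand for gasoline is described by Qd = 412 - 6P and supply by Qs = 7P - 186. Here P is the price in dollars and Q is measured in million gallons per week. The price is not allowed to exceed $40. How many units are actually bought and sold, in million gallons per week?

94

Without the control the market clears where 412 - 6P = 7P - 186, i.e. P* = 46 and Q* = 136.
Since 40 < 46, the ceiling is binding.
At P = 40: Qd = 412 - 6·40 = 172 and Qs = 7·40 - 186 = 94.
The quantity actually transacted is the short side, supply: 94.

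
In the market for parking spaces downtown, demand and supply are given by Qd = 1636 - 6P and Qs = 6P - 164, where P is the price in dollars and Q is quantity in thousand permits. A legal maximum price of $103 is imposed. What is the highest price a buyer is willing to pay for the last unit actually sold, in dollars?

In a free market, 1636 - 6P = 6P - 164 gives the equilibrium P* = 150, Q* = 736.
Since 103 < 150, the ceiling is binding.
At P = 103: Qd = 1636 - 6·103 = 1018 and Qs = 6·103 - 164 = 454.
Only 454 units reach the market. On the demand curve, the marginal buyer's willingness to pay at Q = 454 is (1636 - 454)/6 = 197.

197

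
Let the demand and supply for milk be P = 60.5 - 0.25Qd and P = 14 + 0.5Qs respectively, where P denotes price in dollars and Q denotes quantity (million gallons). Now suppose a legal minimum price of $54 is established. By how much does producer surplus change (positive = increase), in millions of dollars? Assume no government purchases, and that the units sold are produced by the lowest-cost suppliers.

-90

Rearranging demand gives Qd = 242 - 4P; rearranging supply gives Qs = 2P - 28. Without the control the market clears where 242 - 4P = 2P - 28, i.e. P* = 45 and Q* = 62.
Since 54 > 45, the floor is binding.
At P = 54: Qd = 242 - 4·54 = 26 and Qs = 2·54 - 28 = 80.
Producer surplus without the control is ½ · (45 - 14) · 62 = 961.
With the floor, 26 units are sold at 54. The supply price at Q = 26 is 27, so PS = ½ · [(54 - 14) + (54 - 27)] · 26 = 871.
Change in producer surplus = 871 - 961 = -90.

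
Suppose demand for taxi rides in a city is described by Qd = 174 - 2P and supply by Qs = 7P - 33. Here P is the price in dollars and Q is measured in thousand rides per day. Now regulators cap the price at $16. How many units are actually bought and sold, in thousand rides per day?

In a free market, 174 - 2P = 7P - 33 gives the equilibrium P* = 23, Q* = 128.
Since 16 < 23, the ceiling is binding.
At P = 16: Qd = 174 - 2·16 = 142 and Qs = 7·16 - 33 = 79.
The quantity actually transacted is the short side, supply: 79.

79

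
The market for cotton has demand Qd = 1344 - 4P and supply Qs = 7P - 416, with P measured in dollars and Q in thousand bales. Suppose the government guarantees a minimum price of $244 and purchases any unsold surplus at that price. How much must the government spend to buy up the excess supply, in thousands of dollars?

225456

Setting quantity demanded equal to quantity supplied, 1344 - 4P = 7P - 416, gives P* = 160 and Q* = 704.
The floor of 244 is above the equilibrium price 160, so it binds.
At P = 244: Qd = 1344 - 4·244 = 368 and Qs = 7·244 - 416 = 1292.
Surplus = Qs - Qd = 924.
Government expenditure = surplus × support price = 924 × 244 = 225456.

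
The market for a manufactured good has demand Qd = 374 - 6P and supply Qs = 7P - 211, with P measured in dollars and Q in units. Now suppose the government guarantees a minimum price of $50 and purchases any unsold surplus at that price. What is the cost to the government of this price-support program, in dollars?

Equilibrium: 374 - 6P = 7P - 211, so 585 = 13P and P* = 45, Q* = 104.
The floor of 50 is above the equilibrium price 45, so it binds.
At P = 50: Qd = 374 - 6·50 = 74 and Qs = 7·50 - 211 = 139.
Surplus = Qs - Qd = 65.
Government expenditure = surplus × support price = 65 × 50 = 3250.

3250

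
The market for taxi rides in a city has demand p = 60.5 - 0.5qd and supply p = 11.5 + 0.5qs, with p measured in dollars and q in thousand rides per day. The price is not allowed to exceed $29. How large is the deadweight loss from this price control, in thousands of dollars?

98

Rearranging demand gives qd = 121 - 2p; rearranging supply gives qs = 2p - 23. Equilibrium: 121 - 2p = 2p - 23, so 144 = 4p and p* = 36, q* = 49.
The ceiling of 29 is below the equilibrium price 36, so it binds.
At p = 29: qd = 121 - 2·29 = 63 and qs = 2·29 - 23 = 35.
Quantity traded falls to 35. At q = 35 the demand price is (121 - 35)/2 = 43 and the supply price is (23 + 35)/2 = 29.
Deadweight loss = ½ · (43 - 29) · (49 - 35) = ½ · 14 · 14 = 98.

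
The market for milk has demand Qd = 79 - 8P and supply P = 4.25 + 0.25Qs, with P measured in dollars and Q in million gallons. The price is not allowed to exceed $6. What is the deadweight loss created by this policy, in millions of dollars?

12

Rearranging supply gives Qs = 4P - 17. Setting quantity demanded equal to quantity supplied, 79 - 8P = 4P - 17, gives P* = 8 and Q* = 15.
Since 6 < 8, the ceiling is binding.
At P = 6: Qd = 79 - 8·6 = 31 and Qs = 4·6 - 17 = 7.
Quantity traded falls to 7. At Q = 7 the demand price is (79 - 7)/8 = 9 and the supply price is (17 + 7)/4 = 6.
Deadweight loss = ½ · (9 - 6) · (15 - 7) = ½ · 3 · 8 = 12.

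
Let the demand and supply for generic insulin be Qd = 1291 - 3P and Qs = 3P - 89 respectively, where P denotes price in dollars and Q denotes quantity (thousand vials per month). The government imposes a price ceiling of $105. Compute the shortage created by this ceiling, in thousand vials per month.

750

Without the control the market clears where 1291 - 3P = 3P - 89, i.e. P* = 230 and Q* = 601.
Since 105 < 230, the ceiling is binding.
At P = 105: Qd = 1291 - 3·105 = 976 and Qs = 3·105 - 89 = 226.
Shortage = Qd - Qs = 976 - 226 = 750.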